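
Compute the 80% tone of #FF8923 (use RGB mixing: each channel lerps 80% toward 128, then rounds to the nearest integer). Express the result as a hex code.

#FF8923 is rgb(255, 137, 35).
Lerp each channel 80% toward 128:
  R: 255 + 0.8×(128−255) = 255 − 101.6 = 153.4 → 153
  G: 137 + 0.8×(128−137) = 137 − 7.2 = 129.8 → 130
  B: 35 + 0.8×(128−35) = 35 + 74.4 = 109.4 → 109
rgb(153, 130, 109) = #99826D.

#99826D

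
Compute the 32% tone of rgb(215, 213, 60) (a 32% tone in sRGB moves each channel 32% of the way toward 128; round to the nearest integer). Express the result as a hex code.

#BBBA52

Per channel, c → c + 0.32(128 − c):
  R: 215 + 0.32×(128−215) = 215 − 27.84 = 187.16 → 187
  G: 213 − 27.2 = 185.8 → 186
  B: 60 + 21.76 = 81.76 → 82
rgb(187, 186, 82) = #BBBA52.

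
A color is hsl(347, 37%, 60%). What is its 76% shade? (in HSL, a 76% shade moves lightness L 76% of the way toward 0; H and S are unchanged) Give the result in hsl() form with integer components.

hsl(347, 37%, 14%)

L moves 76% from 60 toward 0: 60 − 45.6 = 14.4 → 14.
H and S are unchanged.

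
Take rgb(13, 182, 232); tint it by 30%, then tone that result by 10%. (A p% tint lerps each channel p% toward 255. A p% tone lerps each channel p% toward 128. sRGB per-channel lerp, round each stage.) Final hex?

#5ac4e4

A 30% tint moves each channel 30% toward 255:
  R: 13 + 72.6 = 85.6 → 86
  G: 182 + 0.3×(255−182) = 182 + 21.9 = 203.9 → 204
  B: 232 + 6.9 = 238.9 → 239
After the tint: rgb(86, 204, 239) = #56ccef.
Lerp each channel 10% toward 128:
  R: 86 + 0.1×(128−86) = 86 + 4.2 = 90.2 → 90
  G: 204 − 7.6 = 196.4 → 196
  B: 239 − 11.1 = 227.9 → 228
rgb(90, 196, 228) = #5ac4e4.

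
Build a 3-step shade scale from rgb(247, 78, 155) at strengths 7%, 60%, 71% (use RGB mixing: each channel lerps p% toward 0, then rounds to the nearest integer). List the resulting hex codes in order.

#e64990, #631f3e, #48172d

7%: (247 − 17.29 = 229.71→230, 78 − 5.46 = 72.54→73, 155 − 10.85 = 144.15→144) → #e64990
60%: (247 − 148.2 = 98.8→99, 78 − 46.8 = 31.2→31, 155 − 93 = 62→62) → #631f3e
71%: (247 − 175.37 = 71.63→72, 78 − 55.38 = 22.62→23, 155 − 110.05 = 44.95→45) → #48172d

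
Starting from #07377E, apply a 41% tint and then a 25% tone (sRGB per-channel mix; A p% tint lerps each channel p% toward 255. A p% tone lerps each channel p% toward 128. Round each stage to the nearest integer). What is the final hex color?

#7287A6

#07377E is rgb(7, 55, 126).
Lerp each channel 41% toward 255:
  R: 7 + 0.41×(255−7) = 7 + 101.68 = 108.68 → 109
  G: 55 + 82 = 137 → 137
  B: 126 + 0.41×(255−126) = 126 + 52.89 = 178.89 → 179
After the tint: rgb(109, 137, 179) = #6D89B3.
Per channel, c → c + 0.25(128 − c):
  R: 109 + 0.25×(128−109) = 109 + 4.75 = 113.75 → 114
  G: 137 + 0.25×(128−137) = 137 − 2.25 = 134.75 → 135
  B: 179 + 0.25×(128−179) = 179 − 12.75 = 166.25 → 166
rgb(114, 135, 166) = #7287A6.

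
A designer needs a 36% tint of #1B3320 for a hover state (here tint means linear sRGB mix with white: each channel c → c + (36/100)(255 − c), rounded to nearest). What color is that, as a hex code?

#1B3320 is rgb(27, 51, 32).
Lerp each channel 36% toward 255:
  R: 27 + 82.08 = 109.08 → 109
  G: 51 + 73.44 = 124.44 → 124
  B: 32 + 0.36×(255−32) = 32 + 80.28 = 112.28 → 112
rgb(109, 124, 112) = #6D7C70.

#6D7C70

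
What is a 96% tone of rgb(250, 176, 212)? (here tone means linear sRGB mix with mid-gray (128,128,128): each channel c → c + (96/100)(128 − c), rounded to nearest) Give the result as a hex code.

Lerp each channel 96% toward 128:
  R: 250 − 117.12 = 132.88 → 133
  G: 176 − 46.08 = 129.92 → 130
  B: 212 + 0.96×(128−212) = 212 − 80.64 = 131.36 → 131
rgb(133, 130, 131) = #858283.

#858283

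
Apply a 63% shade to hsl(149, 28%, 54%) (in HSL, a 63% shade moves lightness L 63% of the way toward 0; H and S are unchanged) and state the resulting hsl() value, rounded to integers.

L moves 63% from 54 toward 0: 54 − 34.02 = 19.98 → 20.
H and S are unchanged.

hsl(149, 28%, 20%)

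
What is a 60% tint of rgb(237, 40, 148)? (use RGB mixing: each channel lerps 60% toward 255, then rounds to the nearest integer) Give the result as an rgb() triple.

Lerp each channel 60% toward 255:
  R: 237 + 10.8 = 247.8 → 248
  G: 40 + 0.6×(255−40) = 40 + 129 = 169 → 169
  B: 148 + 0.6×(255−148) = 148 + 64.2 = 212.2 → 212

rgb(248, 169, 212)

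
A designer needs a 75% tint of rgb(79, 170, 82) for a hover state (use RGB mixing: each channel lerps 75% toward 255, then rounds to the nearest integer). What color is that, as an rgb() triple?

rgb(211, 234, 212)

Lerp each channel 75% toward 255:
  R: 79 + 0.75×(255−79) = 79 + 132 = 211 → 211
  G: 170 + 0.75×(255−170) = 170 + 63.75 = 233.75 → 234
  B: 82 + 0.75×(255−82) = 82 + 129.75 = 211.75 → 212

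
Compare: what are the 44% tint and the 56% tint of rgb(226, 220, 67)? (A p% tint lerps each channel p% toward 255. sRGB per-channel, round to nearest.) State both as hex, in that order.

#efeb96, #f2f0ac

44% tint:
  R: 226 + 0.44×(255−226) = 226 + 12.76 = 238.76 → 239
  G: 220 + 15.4 = 235.4 → 235
  B: 67 + 0.44×(255−67) = 67 + 82.72 = 149.72 → 150
  → #efeb96
56% tint:
  R: 226 + 0.56×(255−226) = 226 + 16.24 = 242.24 → 242
  G: 220 + 0.56×(255−220) = 220 + 19.6 = 239.6 → 240
  B: 67 + 0.56×(255−67) = 67 + 105.28 = 172.28 → 172
  → #f2f0ac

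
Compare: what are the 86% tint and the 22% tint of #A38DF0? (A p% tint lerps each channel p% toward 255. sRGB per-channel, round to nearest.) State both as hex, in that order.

#F2EFFD, #B7A6F3

#A38DF0 is rgb(163, 141, 240).
86% tint:
  R: 163 + 0.86×(255−163) = 163 + 79.12 = 242.12 → 242
  G: 141 + 98.04 = 239.04 → 239
  B: 240 + 0.86×(255−240) = 240 + 12.9 = 252.9 → 253
  → #F2EFFD
22% tint:
  R: 163 + 20.24 = 183.24 → 183
  G: 141 + 25.08 = 166.08 → 166
  B: 240 + 3.3 = 243.3 → 243
  → #B7A6F3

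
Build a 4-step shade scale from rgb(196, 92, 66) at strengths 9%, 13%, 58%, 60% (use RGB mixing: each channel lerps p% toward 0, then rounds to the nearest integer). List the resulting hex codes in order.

#b2543c, #ab5039, #52271c, #4e251a

9%: (196 − 17.64 = 178.36→178, 92 − 8.28 = 83.72→84, 66 − 5.94 = 60.06→60) → #b2543c
13%: (196 − 25.48 = 170.52→171, 92 − 11.96 = 80.04→80, 66 − 8.58 = 57.42→57) → #ab5039
58%: (196 − 113.68 = 82.32→82, 92 − 53.36 = 38.64→39, 66 − 38.28 = 27.72→28) → #52271c
60%: (196 − 117.6 = 78.4→78, 92 − 55.2 = 36.8→37, 66 − 39.6 = 26.4→26) → #4e251a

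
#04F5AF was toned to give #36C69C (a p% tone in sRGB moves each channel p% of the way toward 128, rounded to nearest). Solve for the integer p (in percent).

40%

#04F5AF is rgb(4, 245, 175); #36C69C is rgb(54, 198, 156).
On the R channel (widest range): 54 ≈ 4 + (p/100)(128 − 4), so p ≈ 100×(54 − 4)/(128 − 4) = 5000/124 = 40.32.
p = 40 reproduces all three channels after rounding.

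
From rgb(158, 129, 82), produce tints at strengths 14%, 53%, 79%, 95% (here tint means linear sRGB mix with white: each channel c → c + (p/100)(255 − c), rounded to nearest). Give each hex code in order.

14%: (158 + 13.58 = 171.58→172, 129 + 17.64 = 146.64→147, 82 + 24.22 = 106.22→106) → #ac936a
53%: (158 + 51.41 = 209.41→209, 129 + 66.78 = 195.78→196, 82 + 91.69 = 173.69→174) → #d1c4ae
79%: (158 + 76.63 = 234.63→235, 129 + 99.54 = 228.54→229, 82 + 136.67 = 218.67→219) → #ebe5db
95%: (158 + 92.15 = 250.15→250, 129 + 119.7 = 248.7→249, 82 + 164.35 = 246.35→246) → #faf9f6

#ac936a, #d1c4ae, #ebe5db, #faf9f6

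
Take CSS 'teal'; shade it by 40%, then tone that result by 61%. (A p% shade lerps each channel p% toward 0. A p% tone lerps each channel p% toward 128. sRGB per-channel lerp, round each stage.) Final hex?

CSS teal is rgb(0, 128, 128).
Lerp each channel 40% toward 0:
  R: 0 + 0 = 0 → 0
  G: 128 + 0.4×(0−128) = 128 − 51.2 = 76.8 → 77
  B: 128 − 51.2 = 76.8 → 77
After the shade: rgb(0, 77, 77) = #004d4d.
Per channel, c → c + 0.61(128 − c):
  R: 0 + 78.08 = 78.08 → 78
  G: 77 + 0.61×(128−77) = 77 + 31.11 = 108.11 → 108
  B: 77 + 0.61×(128−77) = 77 + 31.11 = 108.11 → 108
rgb(78, 108, 108) = #4e6c6c.

#4e6c6c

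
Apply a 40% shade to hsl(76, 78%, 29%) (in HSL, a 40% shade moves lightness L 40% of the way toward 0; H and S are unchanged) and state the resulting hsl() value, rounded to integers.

L moves 40% from 29 toward 0: 29 − 11.6 = 17.4 → 17.
H and S are unchanged.

hsl(76, 78%, 17%)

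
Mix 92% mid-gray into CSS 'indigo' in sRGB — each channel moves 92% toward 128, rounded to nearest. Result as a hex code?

#7C7680

CSS indigo is rgb(75, 0, 130).
A 92% tone moves each channel 92% toward 128:
  R: 75 + 0.92×(128−75) = 75 + 48.76 = 123.76 → 124
  G: 0 + 117.76 = 117.76 → 118
  B: 130 + 0.92×(128−130) = 130 − 1.84 = 128.16 → 128
rgb(124, 118, 128) = #7C7680.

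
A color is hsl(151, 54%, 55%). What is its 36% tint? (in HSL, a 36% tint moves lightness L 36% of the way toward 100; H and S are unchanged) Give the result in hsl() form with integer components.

L moves 36% from 55 toward 100: 55 + 16.2 = 71.2 → 71.
H and S are unchanged.

hsl(151, 54%, 71%)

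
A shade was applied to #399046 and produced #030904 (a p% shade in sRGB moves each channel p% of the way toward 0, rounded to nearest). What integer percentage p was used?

94%

#399046 is rgb(57, 144, 70); #030904 is rgb(3, 9, 4).
On the G channel (widest range): 9 ≈ 144 + (p/100)(0 − 144), so p ≈ 100×(9 − 144)/(0 − 144) = -13500/-144 = 93.75.
p = 94 reproduces all three channels after rounding.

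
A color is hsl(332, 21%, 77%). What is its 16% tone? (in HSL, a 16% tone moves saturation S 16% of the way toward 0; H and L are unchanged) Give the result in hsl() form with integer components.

S moves 16% from 21 toward 0: 21 − 3.36 = 17.64 → 18.
H and L are unchanged.

hsl(332, 18%, 77%)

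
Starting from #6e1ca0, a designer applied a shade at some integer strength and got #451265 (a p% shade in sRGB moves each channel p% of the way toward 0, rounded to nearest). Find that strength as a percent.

37%

#6e1ca0 is rgb(110, 28, 160); #451265 is rgb(69, 18, 101).
On the B channel (widest range): 101 ≈ 160 + (p/100)(0 − 160), so p ≈ 100×(101 − 160)/(0 − 160) = -5900/-160 = 36.88.
p = 37 reproduces all three channels after rounding.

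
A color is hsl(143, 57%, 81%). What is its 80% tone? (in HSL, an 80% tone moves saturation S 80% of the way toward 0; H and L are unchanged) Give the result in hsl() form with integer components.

hsl(143, 11%, 81%)

S moves 80% from 57 toward 0: 57 − 45.6 = 11.4 → 11.
H and L are unchanged.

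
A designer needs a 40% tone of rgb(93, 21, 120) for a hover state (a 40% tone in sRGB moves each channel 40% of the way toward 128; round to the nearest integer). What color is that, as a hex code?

Per channel, c → c + 0.4(128 − c):
  R: 93 + 0.4×(128−93) = 93 + 14 = 107 → 107
  G: 21 + 42.8 = 63.8 → 64
  B: 120 + 3.2 = 123.2 → 123
rgb(107, 64, 123) = #6b407b.

#6b407b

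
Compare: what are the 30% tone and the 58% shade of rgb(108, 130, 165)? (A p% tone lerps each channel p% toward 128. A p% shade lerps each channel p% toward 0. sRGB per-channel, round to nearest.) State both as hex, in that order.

30% tone:
  R: 108 + 0.3×(128−108) = 108 + 6 = 114 → 114
  G: 130 + 0.3×(128−130) = 130 − 0.6 = 129.4 → 129
  B: 165 − 11.1 = 153.9 → 154
  → #72819A
58% shade:
  R: 108 + 0.58×(0−108) = 108 − 62.64 = 45.36 → 45
  G: 130 + 0.58×(0−130) = 130 − 75.4 = 54.6 → 55
  B: 165 + 0.58×(0−165) = 165 − 95.7 = 69.3 → 69
  → #2D3745

#72819A, #2D3745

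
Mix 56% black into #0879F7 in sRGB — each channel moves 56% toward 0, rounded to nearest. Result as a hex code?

#0879F7 is rgb(8, 121, 247).
Per channel, c → c + 0.56(0 − c):
  R: 8 − 4.48 = 3.52 → 4
  G: 121 − 67.76 = 53.24 → 53
  B: 247 + 0.56×(0−247) = 247 − 138.32 = 108.68 → 109
rgb(4, 53, 109) = #04356D.

#04356D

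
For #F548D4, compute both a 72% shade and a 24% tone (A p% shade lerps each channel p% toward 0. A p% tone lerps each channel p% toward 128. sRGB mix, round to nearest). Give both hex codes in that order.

#F548D4 is rgb(245, 72, 212).
72% shade:
  R: 245 + 0.72×(0−245) = 245 − 176.4 = 68.6 → 69
  G: 72 − 51.84 = 20.16 → 20
  B: 212 + 0.72×(0−212) = 212 − 152.64 = 59.36 → 59
  → #45143B
24% tone:
  R: 245 − 28.08 = 216.92 → 217
  G: 72 + 0.24×(128−72) = 72 + 13.44 = 85.44 → 85
  B: 212 − 20.16 = 191.84 → 192
  → #D955C0

#45143B, #D955C0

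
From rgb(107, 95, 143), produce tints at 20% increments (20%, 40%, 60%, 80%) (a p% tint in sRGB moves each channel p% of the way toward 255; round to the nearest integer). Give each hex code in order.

20%: (107 + 29.6 = 136.6→137, 95 + 32 = 127→127, 143 + 22.4 = 165.4→165) → #897FA5
40%: (107 + 59.2 = 166.2→166, 95 + 64 = 159→159, 143 + 44.8 = 187.8→188) → #A69FBC
60%: (107 + 88.8 = 195.8→196, 95 + 96 = 191→191, 143 + 67.2 = 210.2→210) → #C4BFD2
80%: (107 + 118.4 = 225.4→225, 95 + 128 = 223→223, 143 + 89.6 = 232.6→233) → #E1DFE9

#897FA5, #A69FBC, #C4BFD2, #E1DFE9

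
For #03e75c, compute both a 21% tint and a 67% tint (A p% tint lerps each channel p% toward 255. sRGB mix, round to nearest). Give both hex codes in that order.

#03e75c is rgb(3, 231, 92).
21% tint:
  R: 3 + 52.92 = 55.92 → 56
  G: 231 + 0.21×(255−231) = 231 + 5.04 = 236.04 → 236
  B: 92 + 34.23 = 126.23 → 126
  → #38ec7e
67% tint:
  R: 3 + 0.67×(255−3) = 3 + 168.84 = 171.84 → 172
  G: 231 + 0.67×(255−231) = 231 + 16.08 = 247.08 → 247
  B: 92 + 109.21 = 201.21 → 201
  → #acf7c9

#38ec7e, #acf7c9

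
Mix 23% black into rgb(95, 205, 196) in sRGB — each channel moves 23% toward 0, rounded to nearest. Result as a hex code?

#499e97

Lerp each channel 23% toward 0:
  R: 95 + 0.23×(0−95) = 95 − 21.85 = 73.15 → 73
  G: 205 − 47.15 = 157.85 → 158
  B: 196 + 0.23×(0−196) = 196 − 45.08 = 150.92 → 151
rgb(73, 158, 151) = #499e97.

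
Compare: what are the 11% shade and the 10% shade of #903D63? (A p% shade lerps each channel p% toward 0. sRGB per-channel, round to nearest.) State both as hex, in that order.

#903D63 is rgb(144, 61, 99).
11% shade:
  R: 144 + 0.11×(0−144) = 144 − 15.84 = 128.16 → 128
  G: 61 + 0.11×(0−61) = 61 − 6.71 = 54.29 → 54
  B: 99 + 0.11×(0−99) = 99 − 10.89 = 88.11 → 88
  → #803658
10% shade:
  R: 144 + 0.1×(0−144) = 144 − 14.4 = 129.6 → 130
  G: 61 + 0.1×(0−61) = 61 − 6.1 = 54.9 → 55
  B: 99 − 9.9 = 89.1 → 89
  → #823759

#803658, #823759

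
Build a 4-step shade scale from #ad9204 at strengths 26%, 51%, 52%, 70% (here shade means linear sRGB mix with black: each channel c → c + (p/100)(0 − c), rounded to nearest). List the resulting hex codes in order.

#806c03, #554802, #534602, #342c01

#ad9204 is rgb(173, 146, 4).
26%: (173 − 44.98 = 128.02→128, 146 − 37.96 = 108.04→108, 4 − 1.04 = 2.96→3) → #806c03
51%: (173 − 88.23 = 84.77→85, 146 − 74.46 = 71.54→72, 4 − 2.04 = 1.96→2) → #554802
52%: (173 − 89.96 = 83.04→83, 146 − 75.92 = 70.08→70, 4 − 2.08 = 1.92→2) → #534602
70%: (173 − 121.1 = 51.9→52, 146 − 102.2 = 43.8→44, 4 − 2.8 = 1.2→1) → #342c01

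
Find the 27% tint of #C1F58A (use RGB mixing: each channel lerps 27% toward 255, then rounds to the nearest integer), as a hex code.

#D2F8AA

#C1F58A is rgb(193, 245, 138).
Per channel, c → c + 0.27(255 − c):
  R: 193 + 0.27×(255−193) = 193 + 16.74 = 209.74 → 210
  G: 245 + 0.27×(255−245) = 245 + 2.7 = 247.7 → 248
  B: 138 + 0.27×(255−138) = 138 + 31.59 = 169.59 → 170
rgb(210, 248, 170) = #D2F8AA.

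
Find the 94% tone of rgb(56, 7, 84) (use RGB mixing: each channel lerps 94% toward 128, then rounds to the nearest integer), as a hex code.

Per channel, c → c + 0.94(128 − c):
  R: 56 + 67.68 = 123.68 → 124
  G: 7 + 0.94×(128−7) = 7 + 113.74 = 120.74 → 121
  B: 84 + 0.94×(128−84) = 84 + 41.36 = 125.36 → 125
rgb(124, 121, 125) = #7c797d.

#7c797d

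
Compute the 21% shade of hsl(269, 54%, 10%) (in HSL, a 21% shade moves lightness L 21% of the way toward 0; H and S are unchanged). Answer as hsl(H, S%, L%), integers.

hsl(269, 54%, 8%)

L moves 21% from 10 toward 0: 10 − 2.1 = 7.9 → 8.
H and S are unchanged.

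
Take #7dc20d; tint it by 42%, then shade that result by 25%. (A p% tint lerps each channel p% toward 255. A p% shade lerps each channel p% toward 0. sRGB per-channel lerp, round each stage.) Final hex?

#87a556

#7dc20d is rgb(125, 194, 13).
Lerp each channel 42% toward 255:
  R: 125 + 54.6 = 179.6 → 180
  G: 194 + 25.62 = 219.62 → 220
  B: 13 + 0.42×(255−13) = 13 + 101.64 = 114.64 → 115
After the tint: rgb(180, 220, 115) = #b4dc73.
Per channel, c → c + 0.25(0 − c):
  R: 180 − 45 = 135 → 135
  G: 220 + 0.25×(0−220) = 220 − 55 = 165 → 165
  B: 115 + 0.25×(0−115) = 115 − 28.75 = 86.25 → 86
rgb(135, 165, 86) = #87a556.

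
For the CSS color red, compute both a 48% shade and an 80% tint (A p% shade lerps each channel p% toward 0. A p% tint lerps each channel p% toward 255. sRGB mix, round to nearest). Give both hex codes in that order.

CSS red is rgb(255, 0, 0).
48% shade:
  R: 255 + 0.48×(0−255) = 255 − 122.4 = 132.6 → 133
  G: 0 + 0.48×(0−0) = 0 + 0 = 0 → 0
  B: 0 + 0.48×(0−0) = 0 + 0 = 0 → 0
  → #850000
80% tint:
  R: 255 + 0 = 255 → 255
  G: 0 + 0.8×(255−0) = 0 + 204 = 204 → 204
  B: 0 + 204 = 204 → 204
  → #ffcccc

#850000, #ffcccc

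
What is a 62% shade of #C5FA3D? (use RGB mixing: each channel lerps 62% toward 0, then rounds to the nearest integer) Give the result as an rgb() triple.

#C5FA3D is rgb(197, 250, 61).
Lerp each channel 62% toward 0:
  R: 197 − 122.14 = 74.86 → 75
  G: 250 + 0.62×(0−250) = 250 − 155 = 95 → 95
  B: 61 − 37.82 = 23.18 → 23

rgb(75, 95, 23)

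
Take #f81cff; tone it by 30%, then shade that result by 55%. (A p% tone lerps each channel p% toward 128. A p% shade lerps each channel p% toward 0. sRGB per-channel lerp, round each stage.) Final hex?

#f81cff is rgb(248, 28, 255).
Lerp each channel 30% toward 128:
  R: 248 + 0.3×(128−248) = 248 − 36 = 212 → 212
  G: 28 + 0.3×(128−28) = 28 + 30 = 58 → 58
  B: 255 + 0.3×(128−255) = 255 − 38.1 = 216.9 → 217
After the tone: rgb(212, 58, 217) = #d43ad9.
A 55% shade moves each channel 55% toward 0:
  R: 212 − 116.6 = 95.4 → 95
  G: 58 + 0.55×(0−58) = 58 − 31.9 = 26.1 → 26
  B: 217 + 0.55×(0−217) = 217 − 119.35 = 97.65 → 98
rgb(95, 26, 98) = #5f1a62.

#5f1a62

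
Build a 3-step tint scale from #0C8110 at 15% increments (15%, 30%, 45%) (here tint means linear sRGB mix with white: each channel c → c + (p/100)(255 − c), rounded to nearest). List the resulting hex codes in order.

#309434, #55A758, #79BA7C

#0C8110 is rgb(12, 129, 16).
15%: (12 + 36.45 = 48.45→48, 129 + 18.9 = 147.9→148, 16 + 35.85 = 51.85→52) → #309434
30%: (12 + 72.9 = 84.9→85, 129 + 37.8 = 166.8→167, 16 + 71.7 = 87.7→88) → #55A758
45%: (12 + 109.35 = 121.35→121, 129 + 56.7 = 185.7→186, 16 + 107.55 = 123.55→124) → #79BA7C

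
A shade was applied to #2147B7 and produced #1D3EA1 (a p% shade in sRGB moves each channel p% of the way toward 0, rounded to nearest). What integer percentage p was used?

#2147B7 is rgb(33, 71, 183); #1D3EA1 is rgb(29, 62, 161).
On the B channel (widest range): 161 ≈ 183 + (p/100)(0 − 183), so p ≈ 100×(161 − 183)/(0 − 183) = -2200/-183 = 12.02.
p = 12 reproduces all three channels after rounding.

12%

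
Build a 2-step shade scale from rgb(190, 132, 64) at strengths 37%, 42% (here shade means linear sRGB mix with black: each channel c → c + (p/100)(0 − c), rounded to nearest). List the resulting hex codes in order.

#785328, #6E4D25

37%: (190 − 70.3 = 119.7→120, 132 − 48.84 = 83.16→83, 64 − 23.68 = 40.32→40) → #785328
42%: (190 − 79.8 = 110.2→110, 132 − 55.44 = 76.56→77, 64 − 26.88 = 37.12→37) → #6E4D25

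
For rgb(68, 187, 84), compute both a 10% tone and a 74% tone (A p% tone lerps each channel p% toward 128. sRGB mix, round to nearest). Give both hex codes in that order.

#4AB558, #708F75

10% tone:
  R: 68 + 6 = 74 → 74
  G: 187 + 0.1×(128−187) = 187 − 5.9 = 181.1 → 181
  B: 84 + 0.1×(128−84) = 84 + 4.4 = 88.4 → 88
  → #4AB558
74% tone:
  R: 68 + 44.4 = 112.4 → 112
  G: 187 − 43.66 = 143.34 → 143
  B: 84 + 0.74×(128−84) = 84 + 32.56 = 116.56 → 117
  → #708F75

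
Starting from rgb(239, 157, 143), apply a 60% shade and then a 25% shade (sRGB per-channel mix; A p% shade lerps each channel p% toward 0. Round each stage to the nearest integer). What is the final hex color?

#482F2B

Per channel, c → c + 0.6(0 − c):
  R: 239 + 0.6×(0−239) = 239 − 143.4 = 95.6 → 96
  G: 157 − 94.2 = 62.8 → 63
  B: 143 − 85.8 = 57.2 → 57
After the shade: rgb(96, 63, 57) = #603F39.
Per channel, c → c + 0.25(0 − c):
  R: 96 + 0.25×(0−96) = 96 − 24 = 72 → 72
  G: 63 − 15.75 = 47.25 → 47
  B: 57 − 14.25 = 42.75 → 43
rgb(72, 47, 43) = #482F2B.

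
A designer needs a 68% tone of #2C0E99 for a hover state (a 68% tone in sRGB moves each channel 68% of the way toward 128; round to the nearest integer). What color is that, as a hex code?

#2C0E99 is rgb(44, 14, 153).
Lerp each channel 68% toward 128:
  R: 44 + 0.68×(128−44) = 44 + 57.12 = 101.12 → 101
  G: 14 + 77.52 = 91.52 → 92
  B: 153 − 17 = 136 → 136
rgb(101, 92, 136) = #655C88.

#655C88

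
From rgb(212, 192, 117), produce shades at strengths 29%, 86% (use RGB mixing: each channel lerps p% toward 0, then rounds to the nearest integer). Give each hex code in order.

29%: (212 − 61.48 = 150.52→151, 192 − 55.68 = 136.32→136, 117 − 33.93 = 83.07→83) → #978853
86%: (212 − 182.32 = 29.68→30, 192 − 165.12 = 26.88→27, 117 − 100.62 = 16.38→16) → #1E1B10

#978853, #1E1B10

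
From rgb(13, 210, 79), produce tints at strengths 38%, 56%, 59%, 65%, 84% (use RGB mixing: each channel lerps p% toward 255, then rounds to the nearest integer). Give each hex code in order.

#69e392, #95ebb2, #9cedb7, #aaefc1, #d8f8e3

38%: (13 + 91.96 = 104.96→105, 210 + 17.1 = 227.1→227, 79 + 66.88 = 145.88→146) → #69e392
56%: (13 + 135.52 = 148.52→149, 210 + 25.2 = 235.2→235, 79 + 98.56 = 177.56→178) → #95ebb2
59%: (13 + 142.78 = 155.78→156, 210 + 26.55 = 236.55→237, 79 + 103.84 = 182.84→183) → #9cedb7
65%: (13 + 157.3 = 170.3→170, 210 + 29.25 = 239.25→239, 79 + 114.4 = 193.4→193) → #aaefc1
84%: (13 + 203.28 = 216.28→216, 210 + 37.8 = 247.8→248, 79 + 147.84 = 226.84→227) → #d8f8e3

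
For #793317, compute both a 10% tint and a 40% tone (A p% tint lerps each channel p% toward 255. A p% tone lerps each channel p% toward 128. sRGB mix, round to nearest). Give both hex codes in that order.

#86472E, #7C5241

#793317 is rgb(121, 51, 23).
10% tint:
  R: 121 + 0.1×(255−121) = 121 + 13.4 = 134.4 → 134
  G: 51 + 0.1×(255−51) = 51 + 20.4 = 71.4 → 71
  B: 23 + 0.1×(255−23) = 23 + 23.2 = 46.2 → 46
  → #86472E
40% tone:
  R: 121 + 0.4×(128−121) = 121 + 2.8 = 123.8 → 124
  G: 51 + 0.4×(128−51) = 51 + 30.8 = 81.8 → 82
  B: 23 + 0.4×(128−23) = 23 + 42 = 65 → 65
  → #7C5241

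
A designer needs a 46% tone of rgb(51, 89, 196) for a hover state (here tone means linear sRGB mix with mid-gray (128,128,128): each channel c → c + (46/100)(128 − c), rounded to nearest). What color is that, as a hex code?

#566BA5

Lerp each channel 46% toward 128:
  R: 51 + 0.46×(128−51) = 51 + 35.42 = 86.42 → 86
  G: 89 + 0.46×(128−89) = 89 + 17.94 = 106.94 → 107
  B: 196 + 0.46×(128−196) = 196 − 31.28 = 164.72 → 165
rgb(86, 107, 165) = #566BA5.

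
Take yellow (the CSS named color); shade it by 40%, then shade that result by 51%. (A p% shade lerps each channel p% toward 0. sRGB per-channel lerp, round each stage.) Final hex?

CSS yellow is rgb(255, 255, 0).
A 40% shade moves each channel 40% toward 0:
  R: 255 − 102 = 153 → 153
  G: 255 − 102 = 153 → 153
  B: 0 + 0 = 0 → 0
After the shade: rgb(153, 153, 0) = #999900.
A 51% shade moves each channel 51% toward 0:
  R: 153 + 0.51×(0−153) = 153 − 78.03 = 74.97 → 75
  G: 153 + 0.51×(0−153) = 153 − 78.03 = 74.97 → 75
  B: 0 + 0 = 0 → 0
rgb(75, 75, 0) = #4B4B00.

#4B4B00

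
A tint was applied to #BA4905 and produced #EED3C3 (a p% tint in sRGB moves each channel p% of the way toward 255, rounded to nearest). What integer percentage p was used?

76%

#BA4905 is rgb(186, 73, 5); #EED3C3 is rgb(238, 211, 195).
On the B channel (widest range): 195 ≈ 5 + (p/100)(255 − 5), so p ≈ 100×(195 − 5)/(255 − 5) = 19000/250 = 76.00.
p = 76 reproduces all three channels after rounding.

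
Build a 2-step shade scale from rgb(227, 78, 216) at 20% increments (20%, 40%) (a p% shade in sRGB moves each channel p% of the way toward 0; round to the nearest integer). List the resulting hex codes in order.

#b63ead, #882f82

20%: (227 − 45.4 = 181.6→182, 78 − 15.6 = 62.4→62, 216 − 43.2 = 172.8→173) → #b63ead
40%: (227 − 90.8 = 136.2→136, 78 − 31.2 = 46.8→47, 216 − 86.4 = 129.6→130) → #882f82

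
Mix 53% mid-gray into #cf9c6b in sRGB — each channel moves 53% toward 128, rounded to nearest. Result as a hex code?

#cf9c6b is rgb(207, 156, 107).
Per channel, c → c + 0.53(128 − c):
  R: 207 + 0.53×(128−207) = 207 − 41.87 = 165.13 → 165
  G: 156 + 0.53×(128−156) = 156 − 14.84 = 141.16 → 141
  B: 107 + 11.13 = 118.13 → 118
rgb(165, 141, 118) = #a58d76.

#a58d76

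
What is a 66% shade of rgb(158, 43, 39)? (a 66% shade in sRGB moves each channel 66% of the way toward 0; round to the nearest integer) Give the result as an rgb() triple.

Per channel, c → c + 0.66(0 − c):
  R: 158 + 0.66×(0−158) = 158 − 104.28 = 53.72 → 54
  G: 43 + 0.66×(0−43) = 43 − 28.38 = 14.62 → 15
  B: 39 − 25.74 = 13.26 → 13

rgb(54, 15, 13)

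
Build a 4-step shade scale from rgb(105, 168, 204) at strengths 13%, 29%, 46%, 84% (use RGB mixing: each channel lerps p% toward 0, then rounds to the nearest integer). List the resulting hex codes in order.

13%: (105 − 13.65 = 91.35→91, 168 − 21.84 = 146.16→146, 204 − 26.52 = 177.48→177) → #5b92b1
29%: (105 − 30.45 = 74.55→75, 168 − 48.72 = 119.28→119, 204 − 59.16 = 144.84→145) → #4b7791
46%: (105 − 48.3 = 56.7→57, 168 − 77.28 = 90.72→91, 204 − 93.84 = 110.16→110) → #395b6e
84%: (105 − 88.2 = 16.8→17, 168 − 141.12 = 26.88→27, 204 − 171.36 = 32.64→33) → #111b21

#5b92b1, #4b7791, #395b6e, #111b21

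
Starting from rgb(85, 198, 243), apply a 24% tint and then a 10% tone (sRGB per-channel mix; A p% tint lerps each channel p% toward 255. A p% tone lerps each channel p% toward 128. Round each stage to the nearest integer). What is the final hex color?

Lerp each channel 24% toward 255:
  R: 85 + 40.8 = 125.8 → 126
  G: 198 + 0.24×(255−198) = 198 + 13.68 = 211.68 → 212
  B: 243 + 2.88 = 245.88 → 246
After the tint: rgb(126, 212, 246) = #7ED4F6.
Per channel, c → c + 0.1(128 − c):
  R: 126 + 0.1×(128−126) = 126 + 0.2 = 126.2 → 126
  G: 212 + 0.1×(128−212) = 212 − 8.4 = 203.6 → 204
  B: 246 − 11.8 = 234.2 → 234
rgb(126, 204, 234) = #7ECCEA.

#7ECCEA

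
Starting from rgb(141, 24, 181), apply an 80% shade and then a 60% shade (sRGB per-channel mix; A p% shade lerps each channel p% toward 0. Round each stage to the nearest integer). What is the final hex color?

#0B020E

Lerp each channel 80% toward 0:
  R: 141 + 0.8×(0−141) = 141 − 112.8 = 28.2 → 28
  G: 24 + 0.8×(0−24) = 24 − 19.2 = 4.8 → 5
  B: 181 − 144.8 = 36.2 → 36
After the shade: rgb(28, 5, 36) = #1C0524.
Per channel, c → c + 0.6(0 − c):
  R: 28 − 16.8 = 11.2 → 11
  G: 5 + 0.6×(0−5) = 5 − 3 = 2 → 2
  B: 36 + 0.6×(0−36) = 36 − 21.6 = 14.4 → 14
rgb(11, 2, 14) = #0B020E.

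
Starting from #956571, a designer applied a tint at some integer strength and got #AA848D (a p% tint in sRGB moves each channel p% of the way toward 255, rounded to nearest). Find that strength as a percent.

#956571 is rgb(149, 101, 113); #AA848D is rgb(170, 132, 141).
On the G channel (widest range): 132 ≈ 101 + (p/100)(255 − 101), so p ≈ 100×(132 − 101)/(255 − 101) = 3100/154 = 20.13.
p = 20 reproduces all three channels after rounding.

20%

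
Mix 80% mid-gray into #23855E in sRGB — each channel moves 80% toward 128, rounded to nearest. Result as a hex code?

#6D8179

#23855E is rgb(35, 133, 94).
An 80% tone moves each channel 80% toward 128:
  R: 35 + 74.4 = 109.4 → 109
  G: 133 + 0.8×(128−133) = 133 − 4 = 129 → 129
  B: 94 + 0.8×(128−94) = 94 + 27.2 = 121.2 → 121
rgb(109, 129, 121) = #6D8179.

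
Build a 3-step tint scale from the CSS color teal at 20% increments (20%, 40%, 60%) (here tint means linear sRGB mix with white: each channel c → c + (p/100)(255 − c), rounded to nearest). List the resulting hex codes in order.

CSS teal is rgb(0, 128, 128).
20%: (0 + 51 = 51→51, 128 + 25.4 = 153.4→153, 128 + 25.4 = 153.4→153) → #339999
40%: (0 + 102 = 102→102, 128 + 50.8 = 178.8→179, 128 + 50.8 = 178.8→179) → #66B3B3
60%: (0 + 153 = 153→153, 128 + 76.2 = 204.2→204, 128 + 76.2 = 204.2→204) → #99CCCC

#339999, #66B3B3, #99CCCC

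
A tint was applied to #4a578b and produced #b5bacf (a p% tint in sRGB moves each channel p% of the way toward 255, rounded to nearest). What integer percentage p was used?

#4a578b is rgb(74, 87, 139); #b5bacf is rgb(181, 186, 207).
On the R channel (widest range): 181 ≈ 74 + (p/100)(255 − 74), so p ≈ 100×(181 − 74)/(255 − 74) = 10700/181 = 59.12.
p = 59 reproduces all three channels after rounding.

59%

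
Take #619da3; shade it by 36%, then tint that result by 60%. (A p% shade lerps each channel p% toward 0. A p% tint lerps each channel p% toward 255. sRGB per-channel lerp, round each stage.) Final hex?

#b2c1c3

#619da3 is rgb(97, 157, 163).
Lerp each channel 36% toward 0:
  R: 97 + 0.36×(0−97) = 97 − 34.92 = 62.08 → 62
  G: 157 + 0.36×(0−157) = 157 − 56.52 = 100.48 → 100
  B: 163 − 58.68 = 104.32 → 104
After the shade: rgb(62, 100, 104) = #3e6468.
Per channel, c → c + 0.6(255 − c):
  R: 62 + 115.8 = 177.8 → 178
  G: 100 + 93 = 193 → 193
  B: 104 + 0.6×(255−104) = 104 + 90.6 = 194.6 → 195
rgb(178, 193, 195) = #b2c1c3.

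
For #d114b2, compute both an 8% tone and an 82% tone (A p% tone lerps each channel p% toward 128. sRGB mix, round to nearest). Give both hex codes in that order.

#d114b2 is rgb(209, 20, 178).
8% tone:
  R: 209 + 0.08×(128−209) = 209 − 6.48 = 202.52 → 203
  G: 20 + 8.64 = 28.64 → 29
  B: 178 − 4 = 174 → 174
  → #cb1dae
82% tone:
  R: 209 − 66.42 = 142.58 → 143
  G: 20 + 0.82×(128−20) = 20 + 88.56 = 108.56 → 109
  B: 178 + 0.82×(128−178) = 178 − 41 = 137 → 137
  → #8f6d89

#cb1dae, #8f6d89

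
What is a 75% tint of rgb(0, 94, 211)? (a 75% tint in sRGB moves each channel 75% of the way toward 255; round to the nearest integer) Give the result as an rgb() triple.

rgb(191, 215, 244)

A 75% tint moves each channel 75% toward 255:
  R: 0 + 0.75×(255−0) = 0 + 191.25 = 191.25 → 191
  G: 94 + 0.75×(255−94) = 94 + 120.75 = 214.75 → 215
  B: 211 + 0.75×(255−211) = 211 + 33 = 244 → 244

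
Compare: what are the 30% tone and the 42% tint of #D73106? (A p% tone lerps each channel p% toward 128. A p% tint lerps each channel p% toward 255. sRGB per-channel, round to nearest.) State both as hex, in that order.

#D73106 is rgb(215, 49, 6).
30% tone:
  R: 215 + 0.3×(128−215) = 215 − 26.1 = 188.9 → 189
  G: 49 + 0.3×(128−49) = 49 + 23.7 = 72.7 → 73
  B: 6 + 0.3×(128−6) = 6 + 36.6 = 42.6 → 43
  → #BD492B
42% tint:
  R: 215 + 0.42×(255−215) = 215 + 16.8 = 231.8 → 232
  G: 49 + 0.42×(255−49) = 49 + 86.52 = 135.52 → 136
  B: 6 + 104.58 = 110.58 → 111
  → #E8886F

#BD492B, #E8886F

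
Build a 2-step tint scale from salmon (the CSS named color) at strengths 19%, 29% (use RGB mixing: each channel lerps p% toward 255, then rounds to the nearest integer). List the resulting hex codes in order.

#FB988D, #FBA59B

CSS salmon is rgb(250, 128, 114).
19%: (250 + 0.95 = 250.95→251, 128 + 24.13 = 152.13→152, 114 + 26.79 = 140.79→141) → #FB988D
29%: (250 + 1.45 = 251.45→251, 128 + 36.83 = 164.83→165, 114 + 40.89 = 154.89→155) → #FBA59B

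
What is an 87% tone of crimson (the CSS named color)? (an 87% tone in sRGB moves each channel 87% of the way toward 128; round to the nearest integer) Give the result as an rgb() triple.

rgb(140, 114, 119)

CSS crimson is rgb(220, 20, 60).
Per channel, c → c + 0.87(128 − c):
  R: 220 + 0.87×(128−220) = 220 − 80.04 = 139.96 → 140
  G: 20 + 93.96 = 113.96 → 114
  B: 60 + 59.16 = 119.16 → 119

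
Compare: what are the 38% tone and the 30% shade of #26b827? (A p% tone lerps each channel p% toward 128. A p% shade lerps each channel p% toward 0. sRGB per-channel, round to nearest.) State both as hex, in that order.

#26b827 is rgb(38, 184, 39).
38% tone:
  R: 38 + 34.2 = 72.2 → 72
  G: 184 − 21.28 = 162.72 → 163
  B: 39 + 33.82 = 72.82 → 73
  → #48a349
30% shade:
  R: 38 + 0.3×(0−38) = 38 − 11.4 = 26.6 → 27
  G: 184 + 0.3×(0−184) = 184 − 55.2 = 128.8 → 129
  B: 39 + 0.3×(0−39) = 39 − 11.7 = 27.3 → 27
  → #1b811b

#48a349, #1b811b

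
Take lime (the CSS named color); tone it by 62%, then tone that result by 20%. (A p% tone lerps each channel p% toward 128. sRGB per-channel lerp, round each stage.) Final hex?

CSS lime is rgb(0, 255, 0).
A 62% tone moves each channel 62% toward 128:
  R: 0 + 0.62×(128−0) = 0 + 79.36 = 79.36 → 79
  G: 255 + 0.62×(128−255) = 255 − 78.74 = 176.26 → 176
  B: 0 + 79.36 = 79.36 → 79
After the tone: rgb(79, 176, 79) = #4FB04F.
Per channel, c → c + 0.2(128 − c):
  R: 79 + 9.8 = 88.8 → 89
  G: 176 + 0.2×(128−176) = 176 − 9.6 = 166.4 → 166
  B: 79 + 0.2×(128−79) = 79 + 9.8 = 88.8 → 89
rgb(89, 166, 89) = #59A659.

#59A659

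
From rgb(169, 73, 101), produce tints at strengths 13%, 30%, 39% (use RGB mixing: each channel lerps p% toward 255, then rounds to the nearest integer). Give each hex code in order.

13%: (169 + 11.18 = 180.18→180, 73 + 23.66 = 96.66→97, 101 + 20.02 = 121.02→121) → #B46179
30%: (169 + 25.8 = 194.8→195, 73 + 54.6 = 127.6→128, 101 + 46.2 = 147.2→147) → #C38093
39%: (169 + 33.54 = 202.54→203, 73 + 70.98 = 143.98→144, 101 + 60.06 = 161.06→161) → #CB90A1

#B46179, #C38093, #CB90A1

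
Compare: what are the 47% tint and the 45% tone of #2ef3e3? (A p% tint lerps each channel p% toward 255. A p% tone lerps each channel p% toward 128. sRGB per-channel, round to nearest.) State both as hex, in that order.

#90f9f0, #53bfb6

#2ef3e3 is rgb(46, 243, 227).
47% tint:
  R: 46 + 98.23 = 144.23 → 144
  G: 243 + 5.64 = 248.64 → 249
  B: 227 + 13.16 = 240.16 → 240
  → #90f9f0
45% tone:
  R: 46 + 36.9 = 82.9 → 83
  G: 243 + 0.45×(128−243) = 243 − 51.75 = 191.25 → 191
  B: 227 − 44.55 = 182.45 → 182
  → #53bfb6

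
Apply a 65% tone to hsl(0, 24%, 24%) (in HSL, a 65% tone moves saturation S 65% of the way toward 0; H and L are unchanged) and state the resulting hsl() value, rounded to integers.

hsl(0, 8%, 24%)

S moves 65% from 24 toward 0: 24 − 15.6 = 8.4 → 8.
H and L are unchanged.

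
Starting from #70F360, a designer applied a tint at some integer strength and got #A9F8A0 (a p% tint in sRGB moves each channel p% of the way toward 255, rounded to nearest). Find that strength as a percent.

#70F360 is rgb(112, 243, 96); #A9F8A0 is rgb(169, 248, 160).
On the B channel (widest range): 160 ≈ 96 + (p/100)(255 − 96), so p ≈ 100×(160 − 96)/(255 − 96) = 6400/159 = 40.25.
p = 40 reproduces all three channels after rounding.

40%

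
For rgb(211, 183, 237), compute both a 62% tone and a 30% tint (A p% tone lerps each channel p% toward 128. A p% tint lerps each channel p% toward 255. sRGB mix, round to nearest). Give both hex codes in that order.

62% tone:
  R: 211 + 0.62×(128−211) = 211 − 51.46 = 159.54 → 160
  G: 183 + 0.62×(128−183) = 183 − 34.1 = 148.9 → 149
  B: 237 − 67.58 = 169.42 → 169
  → #a095a9
30% tint:
  R: 211 + 0.3×(255−211) = 211 + 13.2 = 224.2 → 224
  G: 183 + 21.6 = 204.6 → 205
  B: 237 + 0.3×(255−237) = 237 + 5.4 = 242.4 → 242
  → #e0cdf2

#a095a9, #e0cdf2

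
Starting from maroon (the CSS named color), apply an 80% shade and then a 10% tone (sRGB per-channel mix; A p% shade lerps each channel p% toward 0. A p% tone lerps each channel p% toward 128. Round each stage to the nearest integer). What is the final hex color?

#240D0D

CSS maroon is rgb(128, 0, 0).
An 80% shade moves each channel 80% toward 0:
  R: 128 − 102.4 = 25.6 → 26
  G: 0 + 0 = 0 → 0
  B: 0 + 0 = 0 → 0
After the shade: rgb(26, 0, 0) = #1A0000.
A 10% tone moves each channel 10% toward 128:
  R: 26 + 0.1×(128−26) = 26 + 10.2 = 36.2 → 36
  G: 0 + 0.1×(128−0) = 0 + 12.8 = 12.8 → 13
  B: 0 + 12.8 = 12.8 → 13
rgb(36, 13, 13) = #240D0D.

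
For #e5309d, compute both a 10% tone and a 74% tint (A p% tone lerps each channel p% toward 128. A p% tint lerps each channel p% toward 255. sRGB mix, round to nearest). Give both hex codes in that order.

#e5309d is rgb(229, 48, 157).
10% tone:
  R: 229 + 0.1×(128−229) = 229 − 10.1 = 218.9 → 219
  G: 48 + 0.1×(128−48) = 48 + 8 = 56 → 56
  B: 157 − 2.9 = 154.1 → 154
  → #db389a
74% tint:
  R: 229 + 0.74×(255−229) = 229 + 19.24 = 248.24 → 248
  G: 48 + 153.18 = 201.18 → 201
  B: 157 + 72.52 = 229.52 → 230
  → #f8c9e6

#db389a, #f8c9e6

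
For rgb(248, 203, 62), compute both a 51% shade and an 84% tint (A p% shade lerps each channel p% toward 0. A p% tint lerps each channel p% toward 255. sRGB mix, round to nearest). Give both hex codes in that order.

51% shade:
  R: 248 + 0.51×(0−248) = 248 − 126.48 = 121.52 → 122
  G: 203 − 103.53 = 99.47 → 99
  B: 62 + 0.51×(0−62) = 62 − 31.62 = 30.38 → 30
  → #7a631e
84% tint:
  R: 248 + 5.88 = 253.88 → 254
  G: 203 + 43.68 = 246.68 → 247
  B: 62 + 0.84×(255−62) = 62 + 162.12 = 224.12 → 224
  → #fef7e0

#7a631e, #fef7e0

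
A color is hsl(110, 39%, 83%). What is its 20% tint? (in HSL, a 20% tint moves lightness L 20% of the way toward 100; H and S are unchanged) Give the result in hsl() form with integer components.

L moves 20% from 83 toward 100: 83 + 3.4 = 86.4 → 86.
H and S are unchanged.

hsl(110, 39%, 86%)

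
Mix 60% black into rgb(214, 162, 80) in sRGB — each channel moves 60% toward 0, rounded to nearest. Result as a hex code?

A 60% shade moves each channel 60% toward 0:
  R: 214 + 0.6×(0−214) = 214 − 128.4 = 85.6 → 86
  G: 162 − 97.2 = 64.8 → 65
  B: 80 + 0.6×(0−80) = 80 − 48 = 32 → 32
rgb(86, 65, 32) = #564120.

#564120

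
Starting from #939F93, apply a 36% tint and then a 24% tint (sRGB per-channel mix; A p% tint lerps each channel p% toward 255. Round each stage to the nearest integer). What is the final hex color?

#CBD1CB

#939F93 is rgb(147, 159, 147).
Lerp each channel 36% toward 255:
  R: 147 + 38.88 = 185.88 → 186
  G: 159 + 0.36×(255−159) = 159 + 34.56 = 193.56 → 194
  B: 147 + 0.36×(255−147) = 147 + 38.88 = 185.88 → 186
After the tint: rgb(186, 194, 186) = #BAC2BA.
A 24% tint moves each channel 24% toward 255:
  R: 186 + 0.24×(255−186) = 186 + 16.56 = 202.56 → 203
  G: 194 + 0.24×(255−194) = 194 + 14.64 = 208.64 → 209
  B: 186 + 0.24×(255−186) = 186 + 16.56 = 202.56 → 203
rgb(203, 209, 203) = #CBD1CB.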